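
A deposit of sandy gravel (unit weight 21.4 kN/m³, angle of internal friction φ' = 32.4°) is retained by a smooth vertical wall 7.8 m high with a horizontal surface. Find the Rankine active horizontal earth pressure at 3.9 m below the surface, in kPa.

K_a = (1 − sin φ)/(1 + sin φ) = 0.3022.
σ_h = K_a γ z = 0.3022 × 21.4 × 3.9 = 25.22 kPa.

25.2 kPa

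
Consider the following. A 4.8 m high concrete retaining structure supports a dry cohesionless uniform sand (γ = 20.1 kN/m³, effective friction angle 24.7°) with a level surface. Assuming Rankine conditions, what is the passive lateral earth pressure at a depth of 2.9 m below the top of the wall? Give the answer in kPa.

142 kPa

K_p = (1 + sin φ)/(1 − sin φ) = 2.436.
σ_h = K_p γ z = 2.436 × 20.1 × 2.9 = 142.0 kPa.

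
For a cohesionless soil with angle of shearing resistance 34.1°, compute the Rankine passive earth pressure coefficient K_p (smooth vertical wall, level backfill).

K_p = (1 + sin φ)/(1 − sin φ) = tan²(45° + 34.1°/2) = 3.552.

3.55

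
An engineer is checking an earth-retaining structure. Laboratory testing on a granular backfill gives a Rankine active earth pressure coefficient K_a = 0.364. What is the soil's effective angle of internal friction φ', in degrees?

K_a = tan²(45° − φ/2) ⇒ 45° − φ/2 = arctan(√0.364) = 31.10°.
φ = 2(45° − 31.10°) = 27.79°.

27.8°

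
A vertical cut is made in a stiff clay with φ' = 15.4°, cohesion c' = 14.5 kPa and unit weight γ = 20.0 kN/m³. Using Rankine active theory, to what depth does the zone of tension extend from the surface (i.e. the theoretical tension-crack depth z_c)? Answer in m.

K_a = tan²(45° − 15.4°/2) = 0.5803; √K_a = 0.7618.
The active pressure is zero where K_a γ z = 2c√K_a, so z_c = 2c/(γ√K_a) = 2×14.5/(20.0×0.7618) = 1.903 m.

1.90 m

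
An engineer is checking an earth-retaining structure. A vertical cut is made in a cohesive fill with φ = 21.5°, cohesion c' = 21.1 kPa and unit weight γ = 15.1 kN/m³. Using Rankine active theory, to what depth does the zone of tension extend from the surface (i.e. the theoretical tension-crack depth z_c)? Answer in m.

4.10 m

K_a = tan²(45° − 21.5°/2) = 0.4636; √K_a = 0.6809.
The active pressure is zero where K_a γ z = 2c√K_a, so z_c = 2c/(γ√K_a) = 2×21.1/(15.1×0.6809) = 4.105 m.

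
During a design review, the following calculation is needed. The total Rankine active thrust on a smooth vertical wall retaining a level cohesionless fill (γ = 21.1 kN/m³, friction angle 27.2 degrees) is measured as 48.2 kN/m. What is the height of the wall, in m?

K_a = 0.3726. P_a = ½ K_a γ H² ⇒ H = √(2P_a/(K_a γ)).
H = √(2×48.2/(0.3726×21.1)) = 3.502 m.

3.50 m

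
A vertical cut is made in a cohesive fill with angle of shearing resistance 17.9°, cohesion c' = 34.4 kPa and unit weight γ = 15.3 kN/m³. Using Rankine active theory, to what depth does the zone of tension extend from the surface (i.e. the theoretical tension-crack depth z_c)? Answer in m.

K_a = tan²(45° − 17.9°/2) = 0.5298; √K_a = 0.7279.
The active pressure is zero where K_a γ z = 2c√K_a, so z_c = 2c/(γ√K_a) = 2×34.4/(15.3×0.7279) = 6.178 m.

6.18 m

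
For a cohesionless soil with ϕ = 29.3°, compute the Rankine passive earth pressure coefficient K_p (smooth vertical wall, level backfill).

K_p = (1 + sin φ)/(1 − sin φ) = tan²(45° + 29.3°/2) = 2.917.

2.92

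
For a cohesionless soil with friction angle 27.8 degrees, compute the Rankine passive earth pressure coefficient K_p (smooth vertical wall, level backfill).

2.75

K_p = (1 + sin φ)/(1 − sin φ) = tan²(45° + 27.8°/2) = 2.748.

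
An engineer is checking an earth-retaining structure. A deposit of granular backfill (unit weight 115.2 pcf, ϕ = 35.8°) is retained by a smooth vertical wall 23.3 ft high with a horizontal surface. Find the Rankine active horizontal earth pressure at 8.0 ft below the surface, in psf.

241 psf

K_a = (1 − sin φ)/(1 + sin φ) = 0.2619.
σ_h = K_a γ z = 0.2619 × 115.2 × 8.0 = 241.3 psf.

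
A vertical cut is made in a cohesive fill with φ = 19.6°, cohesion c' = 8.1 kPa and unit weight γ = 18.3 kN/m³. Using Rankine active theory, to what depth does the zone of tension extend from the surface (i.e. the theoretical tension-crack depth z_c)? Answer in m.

K_a = tan²(45° − 19.6°/2) = 0.4976; √K_a = 0.7054.
The active pressure is zero where K_a γ z = 2c√K_a, so z_c = 2c/(γ√K_a) = 2×8.1/(18.3×0.7054) = 1.255 m.

1.25 m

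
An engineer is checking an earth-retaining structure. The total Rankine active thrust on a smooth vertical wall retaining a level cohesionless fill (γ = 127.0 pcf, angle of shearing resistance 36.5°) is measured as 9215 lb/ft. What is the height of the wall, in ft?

K_a = 0.2541. P_a = ½ K_a γ H² ⇒ H = √(2P_a/(K_a γ)).
H = √(2×9215/(0.2541×127.0)) = 23.90 ft.

23.9 ft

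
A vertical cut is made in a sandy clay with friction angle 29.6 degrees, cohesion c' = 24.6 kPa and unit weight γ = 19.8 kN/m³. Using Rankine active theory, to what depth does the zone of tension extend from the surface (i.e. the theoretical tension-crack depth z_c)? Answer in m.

K_a = tan²(45° − 29.6°/2) = 0.3387; √K_a = 0.5820.
The active pressure is zero where K_a γ z = 2c√K_a, so z_c = 2c/(γ√K_a) = 2×24.6/(19.8×0.5820) = 4.269 m.

4.27 m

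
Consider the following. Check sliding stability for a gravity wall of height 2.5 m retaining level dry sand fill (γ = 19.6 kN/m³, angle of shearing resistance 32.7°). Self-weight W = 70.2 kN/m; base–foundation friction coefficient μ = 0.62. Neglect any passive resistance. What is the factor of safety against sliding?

K_a = tan²(45° − 32.7°/2) = 0.2985.
P_a = ½K_aγH² = 0.5×0.2985×19.6×2.5² = 18.28 kN/m, acting at H/3 = 0.8333 m above the base.
FS_sliding = μW / P_a = 0.62×70.2 / 18.28 = 2.381.

2.38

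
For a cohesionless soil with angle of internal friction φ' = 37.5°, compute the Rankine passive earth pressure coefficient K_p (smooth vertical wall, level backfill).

K_p = (1 + sin φ)/(1 − sin φ) = tan²(45° + 37.5°/2) = 4.112.

4.11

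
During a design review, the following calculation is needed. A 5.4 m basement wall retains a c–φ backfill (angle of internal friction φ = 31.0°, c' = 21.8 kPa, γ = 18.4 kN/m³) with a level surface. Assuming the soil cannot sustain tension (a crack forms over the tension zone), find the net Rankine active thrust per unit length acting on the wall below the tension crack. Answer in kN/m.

4.32 kN/m

K_a = 0.3201; √K_a = 0.5658.
Tension-crack depth z_c = 2c/(γ√K_a) = 2×21.8/(18.4×0.5658) = 4.188 m.
σ_a at base = K_a γ H − 2c√K_a = 0.3201×18.4×5.4 − 2×21.8×0.5658 = 7.137 kPa.
P_a = ½ × 7.137 × (H − z_c) = 0.5×7.137×1.212 = 4.325 kN/m.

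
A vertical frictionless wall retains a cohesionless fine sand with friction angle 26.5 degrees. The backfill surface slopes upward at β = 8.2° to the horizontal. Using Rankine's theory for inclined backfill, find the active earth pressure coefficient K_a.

K_a = cos β · (cos β − √(cos²β − cos²φ)) / (cos β + √(cos²β − cos²φ)).
cos β = 0.9898, cos φ = 0.8949, √(cos²β − cos²φ) = 0.4228.
K_a = 0.9898 × (0.9898 − 0.4228)/(0.9898 + 0.4228) = 0.3973.

0.397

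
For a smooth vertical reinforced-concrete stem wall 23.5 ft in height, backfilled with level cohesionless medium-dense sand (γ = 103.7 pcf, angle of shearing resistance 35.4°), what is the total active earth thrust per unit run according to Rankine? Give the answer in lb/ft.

K_a = tan²(45° − φ/2) = 0.2664.
P_a = ½ K_a γ H² = 0.5 × 0.2664 × 103.7 × 23.5² = 7628 lb/ft.

7630 lb/ft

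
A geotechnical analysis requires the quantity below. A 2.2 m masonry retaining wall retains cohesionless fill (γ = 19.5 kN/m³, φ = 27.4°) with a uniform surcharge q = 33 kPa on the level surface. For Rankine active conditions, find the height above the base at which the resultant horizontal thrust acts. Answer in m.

0.956 m

K_a = 0.3697.
Triangular part P₁ = ½K_aγH² = 17.44 at H/3 = 0.7333 m; rectangular part P₂ = K_a q H = 26.84 at H/2 = 1.100 m.
ȳ = (P₁·0.7333 + P₂·1.100)/(P₁+P₂) = 0.9556 m.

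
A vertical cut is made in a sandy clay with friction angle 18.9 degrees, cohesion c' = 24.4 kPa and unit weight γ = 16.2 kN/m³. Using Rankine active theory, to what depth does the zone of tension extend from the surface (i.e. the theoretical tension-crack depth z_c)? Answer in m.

4.22 m

K_a = tan²(45° − 18.9°/2) = 0.5107; √K_a = 0.7146.
The active pressure is zero where K_a γ z = 2c√K_a, so z_c = 2c/(γ√K_a) = 2×24.4/(16.2×0.7146) = 4.215 m.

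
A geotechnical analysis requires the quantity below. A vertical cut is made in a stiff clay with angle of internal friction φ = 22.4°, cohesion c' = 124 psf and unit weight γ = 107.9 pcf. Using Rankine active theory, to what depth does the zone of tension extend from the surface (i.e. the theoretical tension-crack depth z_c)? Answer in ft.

K_a = tan²(45° − 22.4°/2) = 0.4482; √K_a = 0.6694.
The active pressure is zero where K_a γ z = 2c√K_a, so z_c = 2c/(γ√K_a) = 2×124/(107.9×0.6694) = 3.433 ft.

3.43 ft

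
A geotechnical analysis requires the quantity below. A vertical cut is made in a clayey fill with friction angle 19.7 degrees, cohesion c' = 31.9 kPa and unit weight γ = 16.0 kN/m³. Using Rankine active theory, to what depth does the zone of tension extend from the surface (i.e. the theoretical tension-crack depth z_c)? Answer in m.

5.66 m

K_a = tan²(45° − 19.7°/2) = 0.4958; √K_a = 0.7041.
The active pressure is zero where K_a γ z = 2c√K_a, so z_c = 2c/(γ√K_a) = 2×31.9/(16.0×0.7041) = 5.663 m.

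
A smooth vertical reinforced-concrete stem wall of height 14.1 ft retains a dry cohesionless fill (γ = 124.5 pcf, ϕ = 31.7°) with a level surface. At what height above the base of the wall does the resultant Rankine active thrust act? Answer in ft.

K_a = 0.3111.
The pressure distribution is triangular, so the resultant acts at H/3 above the base = 14.1/3 = 4.700 ft.

4.70 ft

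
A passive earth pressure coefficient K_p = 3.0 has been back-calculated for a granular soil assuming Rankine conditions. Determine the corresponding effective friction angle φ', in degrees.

K_p = (1+sin φ)/(1−sin φ) ⇒ sin φ = (K_p − 1)/(K_p + 1) = 0.5000.
φ = arcsin(0.5000) = 30.00°.

30.0°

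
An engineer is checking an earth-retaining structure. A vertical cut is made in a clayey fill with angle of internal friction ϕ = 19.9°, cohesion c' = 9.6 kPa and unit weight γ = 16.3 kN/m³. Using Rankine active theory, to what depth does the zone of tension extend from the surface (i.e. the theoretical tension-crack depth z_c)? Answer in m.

1.68 m

K_a = tan²(45° − 19.9°/2) = 0.4921; √K_a = 0.7015.
The active pressure is zero where K_a γ z = 2c√K_a, so z_c = 2c/(γ√K_a) = 2×9.6/(16.3×0.7015) = 1.679 m.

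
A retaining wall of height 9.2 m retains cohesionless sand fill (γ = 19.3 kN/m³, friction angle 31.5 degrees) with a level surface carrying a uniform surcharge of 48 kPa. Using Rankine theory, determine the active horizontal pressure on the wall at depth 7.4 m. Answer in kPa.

K_a = (1 − sin φ)/(1 + sin φ) = 0.3136.
σ_v = γz + q = 19.3 × 7.4 + 48 = 190.8 kPa.
σ_h = K_a σ_v = 0.3136 × 190.8 = 59.85 kPa.

59.8 kPa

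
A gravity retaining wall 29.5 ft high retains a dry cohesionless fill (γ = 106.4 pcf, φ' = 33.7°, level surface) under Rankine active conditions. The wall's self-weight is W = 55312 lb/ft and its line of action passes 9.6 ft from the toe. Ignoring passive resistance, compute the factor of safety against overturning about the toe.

K_a = tan²(45° − 33.7°/2) = 0.2863.
P_a = ½K_aγH² = 0.5×0.2863×106.4×29.5² = 13260 lb/ft, acting at H/3 = 9.833 ft above the base.
Overturning moment M_o = P_a × H/3 = 13260 × 9.833 = 130300.
Resisting moment M_r = W × 9.6 = 55312 × 9.6 = 531000.
FS_overturning = M_r/M_o = 531000/130300 = 4.074.

4.07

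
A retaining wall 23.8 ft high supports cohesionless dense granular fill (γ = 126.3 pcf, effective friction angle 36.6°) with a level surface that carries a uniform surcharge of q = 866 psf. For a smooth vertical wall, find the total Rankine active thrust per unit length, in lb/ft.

K_a = tan²(45° − φ/2) = 0.2530.
Soil triangle: ½ K_a γ H² = 0.5×0.2530×126.3×23.8² = 9048 lb/ft.
Surcharge rectangle: K_a q H = 0.2530×866×23.8 = 5214 lb/ft.
Total = 9048 + 5214 = 14260 lb/ft.

14300 lb/ft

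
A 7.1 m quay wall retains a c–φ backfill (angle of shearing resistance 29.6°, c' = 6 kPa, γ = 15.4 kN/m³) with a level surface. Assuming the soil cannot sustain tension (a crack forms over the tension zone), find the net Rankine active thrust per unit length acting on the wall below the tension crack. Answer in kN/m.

86.6 kN/m

K_a = 0.3387; √K_a = 0.5820.
Tension-crack depth z_c = 2c/(γ√K_a) = 2×6/(15.4×0.5820) = 1.339 m.
σ_a at base = K_a γ H − 2c√K_a = 0.3387×15.4×7.1 − 2×6×0.5820 = 30.05 kPa.
P_a = ½ × 30.05 × (H − z_c) = 0.5×30.05×5.761 = 86.57 kN/m.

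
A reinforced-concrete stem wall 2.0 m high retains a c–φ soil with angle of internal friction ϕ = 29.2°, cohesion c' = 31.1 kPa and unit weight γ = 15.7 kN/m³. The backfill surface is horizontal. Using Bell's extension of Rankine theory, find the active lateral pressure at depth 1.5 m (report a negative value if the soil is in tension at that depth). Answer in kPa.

-28.4 kPa

K_a = (1 − sin φ)/(1 + sin φ) = 0.3442.
σ_a = K_a γ z − 2c√K_a = 0.3442×15.7×1.5 − 2×31.1×0.5867 = -28.39 kPa.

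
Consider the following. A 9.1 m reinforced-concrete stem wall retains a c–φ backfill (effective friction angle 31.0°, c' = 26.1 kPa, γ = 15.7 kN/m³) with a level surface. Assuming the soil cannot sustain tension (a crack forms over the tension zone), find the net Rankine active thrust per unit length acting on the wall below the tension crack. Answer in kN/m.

26.1 kN/m

K_a = 0.3201; √K_a = 0.5658.
Tension-crack depth z_c = 2c/(γ√K_a) = 2×26.1/(15.7×0.5658) = 5.877 m.
σ_a at base = K_a γ H − 2c√K_a = 0.3201×15.7×9.1 − 2×26.1×0.5658 = 16.20 kPa.
P_a = ½ × 16.20 × (H − z_c) = 0.5×16.20×3.223 = 26.11 kN/m.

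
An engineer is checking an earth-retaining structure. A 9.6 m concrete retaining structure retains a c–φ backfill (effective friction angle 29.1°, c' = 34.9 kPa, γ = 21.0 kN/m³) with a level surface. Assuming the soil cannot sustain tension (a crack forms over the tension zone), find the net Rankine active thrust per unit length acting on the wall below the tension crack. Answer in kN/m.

56.5 kN/m

K_a = 0.3456; √K_a = 0.5879.
Tension-crack depth z_c = 2c/(γ√K_a) = 2×34.9/(21.0×0.5879) = 5.654 m.
σ_a at base = K_a γ H − 2c√K_a = 0.3456×21.0×9.6 − 2×34.9×0.5879 = 28.64 kPa.
P_a = ½ × 28.64 × (H − z_c) = 0.5×28.64×3.946 = 56.50 kN/m.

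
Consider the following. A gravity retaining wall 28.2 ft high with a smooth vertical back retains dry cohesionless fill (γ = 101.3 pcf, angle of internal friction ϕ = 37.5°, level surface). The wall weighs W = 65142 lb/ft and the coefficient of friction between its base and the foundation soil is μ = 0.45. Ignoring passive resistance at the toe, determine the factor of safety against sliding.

2.99

K_a = tan²(45° − 37.5°/2) = 0.2432.
P_a = ½K_aγH² = 0.5×0.2432×101.3×28.2² = 9796 lb/ft, acting at H/3 = 9.400 ft above the base.
FS_sliding = μW / P_a = 0.45×65142 / 9796 = 2.993.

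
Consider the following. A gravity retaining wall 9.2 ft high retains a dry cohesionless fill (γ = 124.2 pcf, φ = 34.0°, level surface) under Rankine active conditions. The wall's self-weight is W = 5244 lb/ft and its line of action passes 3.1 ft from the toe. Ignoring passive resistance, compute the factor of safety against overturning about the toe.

3.57

K_a = tan²(45° − 34.0°/2) = 0.2827.
P_a = ½K_aγH² = 0.5×0.2827×124.2×9.2² = 1486 lb/ft, acting at H/3 = 3.067 ft above the base.
Overturning moment M_o = P_a × H/3 = 1486 × 3.067 = 4557.
Resisting moment M_r = W × 3.1 = 5244 × 3.1 = 16260.
FS_overturning = M_r/M_o = 16260/4557 = 3.567.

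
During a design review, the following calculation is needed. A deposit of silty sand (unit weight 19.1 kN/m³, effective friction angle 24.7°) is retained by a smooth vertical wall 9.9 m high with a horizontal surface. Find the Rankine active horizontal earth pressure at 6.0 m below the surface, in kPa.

47.1 kPa

K_a = (1 − sin φ)/(1 + sin φ) = 0.4106.
σ_h = K_a γ z = 0.4106 × 19.1 × 6.0 = 47.05 kPa.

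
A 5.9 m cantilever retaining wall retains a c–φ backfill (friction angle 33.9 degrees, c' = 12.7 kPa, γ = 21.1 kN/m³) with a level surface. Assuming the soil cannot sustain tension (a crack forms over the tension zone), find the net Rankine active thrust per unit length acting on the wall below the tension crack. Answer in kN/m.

K_a = 0.2839; √K_a = 0.5328.
Tension-crack depth z_c = 2c/(γ√K_a) = 2×12.7/(21.1×0.5328) = 2.259 m.
σ_a at base = K_a γ H − 2c√K_a = 0.2839×21.1×5.9 − 2×12.7×0.5328 = 21.81 kPa.
P_a = ½ × 21.81 × (H − z_c) = 0.5×21.81×3.641 = 39.70 kN/m.

39.7 kN/m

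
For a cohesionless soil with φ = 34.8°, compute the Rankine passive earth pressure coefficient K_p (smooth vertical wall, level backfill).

K_p = (1 + sin φ)/(1 − sin φ) = tan²(45° + 34.8°/2) = 3.659.

3.66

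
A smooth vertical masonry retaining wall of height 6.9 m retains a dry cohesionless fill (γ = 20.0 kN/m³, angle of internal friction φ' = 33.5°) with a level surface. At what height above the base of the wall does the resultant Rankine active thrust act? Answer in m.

K_a = 0.2887.
The pressure distribution is triangular, so the resultant acts at H/3 above the base = 6.9/3 = 2.300 m.

2.30 m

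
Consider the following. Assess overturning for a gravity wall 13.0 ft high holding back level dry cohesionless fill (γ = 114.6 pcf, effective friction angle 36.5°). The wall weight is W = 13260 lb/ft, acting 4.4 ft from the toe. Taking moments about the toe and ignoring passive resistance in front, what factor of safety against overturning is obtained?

5.47

K_a = tan²(45° − 36.5°/2) = 0.2541.
P_a = ½K_aγH² = 0.5×0.2541×114.6×13.0² = 2460 lb/ft, acting at H/3 = 4.333 ft above the base.
Overturning moment M_o = P_a × H/3 = 2460 × 4.333 = 10660.
Resisting moment M_r = W × 4.4 = 13260 × 4.4 = 58340.
FS_overturning = M_r/M_o = 58340/10660 = 5.473.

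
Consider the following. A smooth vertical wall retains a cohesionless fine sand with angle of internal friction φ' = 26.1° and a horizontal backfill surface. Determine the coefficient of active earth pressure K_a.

K_a = tan²(45° − φ/2) = tan²(31.95°) = 0.3889.

0.389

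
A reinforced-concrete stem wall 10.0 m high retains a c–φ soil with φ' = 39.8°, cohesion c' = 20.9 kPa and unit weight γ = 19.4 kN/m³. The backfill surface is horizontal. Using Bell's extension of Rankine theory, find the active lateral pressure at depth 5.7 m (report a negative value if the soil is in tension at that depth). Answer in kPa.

K_a = (1 − sin φ)/(1 + sin φ) = 0.2194.
σ_a = K_a γ z − 2c√K_a = 0.2194×19.4×5.7 − 2×20.9×0.4684 = 4.684 kPa.

4.68 kPa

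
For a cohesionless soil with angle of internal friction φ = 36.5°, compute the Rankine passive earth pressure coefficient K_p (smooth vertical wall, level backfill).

3.94

K_p = (1 + sin φ)/(1 − sin φ) = tan²(45° + 36.5°/2) = 3.936.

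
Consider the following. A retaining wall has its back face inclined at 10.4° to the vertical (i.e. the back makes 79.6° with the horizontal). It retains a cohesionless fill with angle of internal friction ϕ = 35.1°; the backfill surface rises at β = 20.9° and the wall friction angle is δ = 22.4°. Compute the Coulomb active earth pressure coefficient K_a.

K_a = sin²(α+φ) / [sin²α · sin(α−δ) · (1 + √{sin(φ+δ)sin(φ−β) / (sin(α−δ)sin(α+β))})²].
With α = 79.6°, φ = 35.1°, δ = 22.4°, β = 20.9°: K_a = 0.4509.

0.451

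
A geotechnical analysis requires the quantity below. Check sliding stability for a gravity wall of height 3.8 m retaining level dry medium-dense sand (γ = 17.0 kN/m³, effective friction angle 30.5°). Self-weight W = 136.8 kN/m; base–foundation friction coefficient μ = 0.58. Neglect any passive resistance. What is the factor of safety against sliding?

K_a = tan²(45° − 30.5°/2) = 0.3267.
P_a = ½K_aγH² = 0.5×0.3267×17.0×3.8² = 40.09 kN/m, acting at H/3 = 1.267 m above the base.
FS_sliding = μW / P_a = 0.58×136.8 / 40.09 = 1.979.

1.98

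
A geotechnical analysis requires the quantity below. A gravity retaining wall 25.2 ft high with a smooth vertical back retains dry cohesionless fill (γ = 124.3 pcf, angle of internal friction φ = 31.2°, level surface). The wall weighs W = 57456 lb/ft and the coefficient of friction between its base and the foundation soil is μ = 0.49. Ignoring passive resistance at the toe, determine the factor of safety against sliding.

2.25

K_a = tan²(45° − 31.2°/2) = 0.3175.
P_a = ½K_aγH² = 0.5×0.3175×124.3×25.2² = 12530 lb/ft, acting at H/3 = 8.400 ft above the base.
FS_sliding = μW / P_a = 0.49×57456 / 12530 = 2.247.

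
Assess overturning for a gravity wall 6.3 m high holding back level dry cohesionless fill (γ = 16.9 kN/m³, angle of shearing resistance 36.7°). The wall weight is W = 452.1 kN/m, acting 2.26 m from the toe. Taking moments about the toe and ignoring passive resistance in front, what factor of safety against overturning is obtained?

5.76

K_a = tan²(45° − 36.7°/2) = 0.2519.
P_a = ½K_aγH² = 0.5×0.2519×16.9×6.3² = 84.47 kN/m, acting at H/3 = 2.100 m above the base.
Overturning moment M_o = P_a × H/3 = 84.47 × 2.100 = 177.4.
Resisting moment M_r = W × 2.26 = 452.1 × 2.26 = 1022.
FS_overturning = M_r/M_o = 1022/177.4 = 5.760.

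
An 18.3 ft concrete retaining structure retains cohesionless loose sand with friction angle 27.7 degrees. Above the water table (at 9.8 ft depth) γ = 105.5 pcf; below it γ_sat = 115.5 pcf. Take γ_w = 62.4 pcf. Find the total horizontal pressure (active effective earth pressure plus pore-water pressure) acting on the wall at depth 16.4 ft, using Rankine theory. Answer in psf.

K_a = (1 − sin φ)/(1 + sin φ) = 0.3653.
γ' = 115.5 − 62.4 = 53.10 pcf.
Effective vertical stress at 16.4 ft: σ'_v = 105.5×9.8 + 53.10×6.60 = 1384 psf.
σ'_h = K_a σ'_v = 0.3653 × 1384 = 505.8 psf; u = γ_w × 6.60 = 411.8 psf.
Total σ_h = 505.8 + 411.8 = 917.6 psf.

918 psf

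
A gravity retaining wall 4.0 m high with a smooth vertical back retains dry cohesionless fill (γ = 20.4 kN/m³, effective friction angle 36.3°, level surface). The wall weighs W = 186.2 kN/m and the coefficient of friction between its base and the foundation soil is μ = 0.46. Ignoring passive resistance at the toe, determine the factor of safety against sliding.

K_a = tan²(45° − 36.3°/2) = 0.2563.
P_a = ½K_aγH² = 0.5×0.2563×20.4×4.0² = 41.82 kN/m, acting at H/3 = 1.333 m above the base.
FS_sliding = μW / P_a = 0.46×186.2 / 41.82 = 2.048.

2.05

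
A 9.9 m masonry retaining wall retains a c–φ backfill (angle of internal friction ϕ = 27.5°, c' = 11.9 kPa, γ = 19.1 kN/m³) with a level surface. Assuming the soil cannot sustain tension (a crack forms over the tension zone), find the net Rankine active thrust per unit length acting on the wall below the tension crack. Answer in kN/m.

K_a = 0.3682; √K_a = 0.6068.
Tension-crack depth z_c = 2c/(γ√K_a) = 2×11.9/(19.1×0.6068) = 2.053 m.
σ_a at base = K_a γ H − 2c√K_a = 0.3682×19.1×9.9 − 2×11.9×0.6068 = 55.19 kPa.
P_a = ½ × 55.19 × (H − z_c) = 0.5×55.19×7.847 = 216.5 kN/m.

217 kN/m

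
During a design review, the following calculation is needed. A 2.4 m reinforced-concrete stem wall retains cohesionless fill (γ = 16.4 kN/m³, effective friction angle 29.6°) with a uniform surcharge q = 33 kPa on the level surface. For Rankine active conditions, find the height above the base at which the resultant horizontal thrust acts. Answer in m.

1.05 m

K_a = 0.3387.
Triangular part P₁ = ½K_aγH² = 16.00 at H/3 = 0.8000 m; rectangular part P₂ = K_a q H = 26.83 at H/2 = 1.200 m.
ȳ = (P₁·0.8000 + P₂·1.200)/(P₁+P₂) = 1.051 m.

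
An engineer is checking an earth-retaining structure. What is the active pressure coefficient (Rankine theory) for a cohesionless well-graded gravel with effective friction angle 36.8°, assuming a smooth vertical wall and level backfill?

0.251

K_a = (1 − sin φ)/(1 + sin φ) = (1 − sin 36.8°)/(1 + sin 36.8°) = 0.2508.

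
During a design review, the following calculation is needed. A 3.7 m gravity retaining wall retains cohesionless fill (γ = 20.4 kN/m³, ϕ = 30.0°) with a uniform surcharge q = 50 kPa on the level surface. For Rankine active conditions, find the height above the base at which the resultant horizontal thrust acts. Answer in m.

1.58 m

K_a = 0.3333.
Triangular part P₁ = ½K_aγH² = 46.55 at H/3 = 1.233 m; rectangular part P₂ = K_a q H = 61.67 at H/2 = 1.850 m.
ȳ = (P₁·1.233 + P₂·1.850)/(P₁+P₂) = 1.585 m.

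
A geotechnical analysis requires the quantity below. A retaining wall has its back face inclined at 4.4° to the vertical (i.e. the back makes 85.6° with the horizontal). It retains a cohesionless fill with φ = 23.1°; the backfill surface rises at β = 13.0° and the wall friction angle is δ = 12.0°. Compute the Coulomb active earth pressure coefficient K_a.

0.535

K_a = sin²(α+φ) / [sin²α · sin(α−δ) · (1 + √{sin(φ+δ)sin(φ−β) / (sin(α−δ)sin(α+β))})²].
With α = 85.6°, φ = 23.1°, δ = 12.0°, β = 13.0°: K_a = 0.5350.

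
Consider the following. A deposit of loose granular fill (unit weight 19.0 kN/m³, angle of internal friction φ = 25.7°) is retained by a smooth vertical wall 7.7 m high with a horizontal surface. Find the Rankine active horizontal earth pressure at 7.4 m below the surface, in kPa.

K_a = (1 − sin φ)/(1 + sin φ) = 0.3950.
σ_h = K_a γ z = 0.3950 × 19.0 × 7.4 = 55.54 kPa.

55.5 kPa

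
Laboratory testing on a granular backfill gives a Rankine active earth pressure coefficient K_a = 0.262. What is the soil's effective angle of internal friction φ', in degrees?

35.8°

K_a = tan²(45° − φ/2) ⇒ 45° − φ/2 = arctan(√0.262) = 27.11°.
φ = 2(45° − 27.11°) = 35.79°.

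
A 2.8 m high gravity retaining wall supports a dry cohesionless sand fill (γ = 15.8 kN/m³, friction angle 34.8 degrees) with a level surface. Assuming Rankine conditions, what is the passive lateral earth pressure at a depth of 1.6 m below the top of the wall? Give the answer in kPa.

K_p = (1 + sin φ)/(1 − sin φ) = 3.659.
σ_h = K_p γ z = 3.659 × 15.8 × 1.6 = 92.50 kPa.

92.5 kPa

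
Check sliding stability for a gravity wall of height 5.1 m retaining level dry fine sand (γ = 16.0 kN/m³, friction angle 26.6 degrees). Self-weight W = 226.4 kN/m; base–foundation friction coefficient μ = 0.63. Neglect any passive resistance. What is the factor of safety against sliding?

K_a = tan²(45° − 26.6°/2) = 0.3814.
P_a = ½K_aγH² = 0.5×0.3814×16.0×5.1² = 79.37 kN/m, acting at H/3 = 1.700 m above the base.
FS_sliding = μW / P_a = 0.63×226.4 / 79.37 = 1.797.

1.80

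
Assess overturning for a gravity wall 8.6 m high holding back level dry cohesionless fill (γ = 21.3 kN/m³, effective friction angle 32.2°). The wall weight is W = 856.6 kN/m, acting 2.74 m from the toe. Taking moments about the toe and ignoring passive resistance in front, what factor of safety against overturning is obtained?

3.41

K_a = tan²(45° − 32.2°/2) = 0.3047.
P_a = ½K_aγH² = 0.5×0.3047×21.3×8.6² = 240.0 kN/m, acting at H/3 = 2.867 m above the base.
Overturning moment M_o = P_a × H/3 = 240.0 × 2.867 = 688.1.
Resisting moment M_r = W × 2.74 = 856.6 × 2.74 = 2347.
FS_overturning = M_r/M_o = 2347/688.1 = 3.411.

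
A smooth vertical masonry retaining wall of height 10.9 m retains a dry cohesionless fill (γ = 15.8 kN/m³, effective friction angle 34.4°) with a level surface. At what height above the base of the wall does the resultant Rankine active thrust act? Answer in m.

3.63 m

K_a = 0.2780.
The pressure distribution is triangular, so the resultant acts at H/3 above the base = 10.9/3 = 3.633 m.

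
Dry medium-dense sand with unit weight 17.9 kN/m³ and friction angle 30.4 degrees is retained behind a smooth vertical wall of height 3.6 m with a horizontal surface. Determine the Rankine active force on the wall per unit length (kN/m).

38.0 kN/m

K_a = tan²(45° − φ/2) = 0.3280.
P_a = ½ K_a γ H² = 0.5 × 0.3280 × 17.9 × 3.6² = 38.04 kN/m.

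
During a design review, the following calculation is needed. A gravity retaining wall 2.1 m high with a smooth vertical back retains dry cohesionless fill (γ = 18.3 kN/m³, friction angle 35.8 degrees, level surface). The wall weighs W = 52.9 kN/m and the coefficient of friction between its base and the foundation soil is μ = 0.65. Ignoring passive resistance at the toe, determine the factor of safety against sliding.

K_a = tan²(45° − 35.8°/2) = 0.2619.
P_a = ½K_aγH² = 0.5×0.2619×18.3×2.1² = 10.57 kN/m, acting at H/3 = 0.7000 m above the base.
FS_sliding = μW / P_a = 0.65×52.9 / 10.57 = 3.254.

3.25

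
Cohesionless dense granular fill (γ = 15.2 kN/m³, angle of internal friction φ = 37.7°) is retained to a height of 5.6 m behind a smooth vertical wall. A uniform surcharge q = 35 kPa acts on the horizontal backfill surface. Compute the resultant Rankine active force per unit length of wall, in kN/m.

105 kN/m

K_a = tan²(45° − φ/2) = 0.2411.
Soil triangle: ½ K_a γ H² = 0.5×0.2411×15.2×5.6² = 57.45 kN/m.
Surcharge rectangle: K_a q H = 0.2411×35×5.6 = 47.25 kN/m.
Total = 57.45 + 47.25 = 104.7 kN/m.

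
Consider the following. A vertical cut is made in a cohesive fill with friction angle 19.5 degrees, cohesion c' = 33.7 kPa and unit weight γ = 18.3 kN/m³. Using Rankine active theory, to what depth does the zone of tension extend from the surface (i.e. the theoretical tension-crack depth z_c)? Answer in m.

K_a = tan²(45° − 19.5°/2) = 0.4995; √K_a = 0.7067.
The active pressure is zero where K_a γ z = 2c√K_a, so z_c = 2c/(γ√K_a) = 2×33.7/(18.3×0.7067) = 5.211 m.

5.21 m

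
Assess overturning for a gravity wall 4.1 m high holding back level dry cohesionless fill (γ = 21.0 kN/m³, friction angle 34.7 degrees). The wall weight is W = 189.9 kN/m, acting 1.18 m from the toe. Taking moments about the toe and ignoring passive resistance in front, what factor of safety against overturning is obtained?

K_a = tan²(45° − 34.7°/2) = 0.2745.
P_a = ½K_aγH² = 0.5×0.2745×21.0×4.1² = 48.45 kN/m, acting at H/3 = 1.367 m above the base.
Overturning moment M_o = P_a × H/3 = 48.45 × 1.367 = 66.21.
Resisting moment M_r = W × 1.18 = 189.9 × 1.18 = 224.1.
FS_overturning = M_r/M_o = 224.1/66.21 = 3.384.

3.38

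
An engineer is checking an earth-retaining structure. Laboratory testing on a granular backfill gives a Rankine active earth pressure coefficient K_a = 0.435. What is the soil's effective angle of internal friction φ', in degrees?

23.2°

K_a = tan²(45° − φ/2) ⇒ 45° − φ/2 = arctan(√0.435) = 33.41°.
φ = 2(45° − 33.41°) = 23.19°.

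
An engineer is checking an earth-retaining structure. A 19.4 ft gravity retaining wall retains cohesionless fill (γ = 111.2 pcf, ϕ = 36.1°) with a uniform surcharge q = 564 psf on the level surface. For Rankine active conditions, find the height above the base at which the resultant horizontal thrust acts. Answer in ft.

7.58 ft

K_a = 0.2585.
Triangular part P₁ = ½K_aγH² = 5409 at H/3 = 6.467 ft; rectangular part P₂ = K_a q H = 2828 at H/2 = 9.700 ft.
ȳ = (P₁·6.467 + P₂·9.700)/(P₁+P₂) = 7.577 ft.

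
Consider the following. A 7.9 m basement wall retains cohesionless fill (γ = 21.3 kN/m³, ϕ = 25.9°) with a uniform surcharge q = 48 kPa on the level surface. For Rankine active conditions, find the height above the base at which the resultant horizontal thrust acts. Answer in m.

3.11 m

K_a = 0.3920.
Triangular part P₁ = ½K_aγH² = 260.5 at H/3 = 2.633 m; rectangular part P₂ = K_a q H = 148.6 at H/2 = 3.950 m.
ȳ = (P₁·2.633 + P₂·3.950)/(P₁+P₂) = 3.112 m.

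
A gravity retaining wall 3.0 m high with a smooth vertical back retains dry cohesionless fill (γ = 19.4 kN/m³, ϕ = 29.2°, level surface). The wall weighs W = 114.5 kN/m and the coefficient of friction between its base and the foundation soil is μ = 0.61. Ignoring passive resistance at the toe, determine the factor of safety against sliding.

2.32

K_a = tan²(45° − 29.2°/2) = 0.3442.
P_a = ½K_aγH² = 0.5×0.3442×19.4×3.0² = 30.05 kN/m, acting at H/3 = 1.000 m above the base.
FS_sliding = μW / P_a = 0.61×114.5 / 30.05 = 2.324.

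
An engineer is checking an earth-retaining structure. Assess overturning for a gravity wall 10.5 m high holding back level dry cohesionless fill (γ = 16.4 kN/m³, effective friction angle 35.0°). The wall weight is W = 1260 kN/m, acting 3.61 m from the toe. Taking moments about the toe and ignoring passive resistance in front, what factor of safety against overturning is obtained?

5.30

K_a = tan²(45° − 35.0°/2) = 0.2710.
P_a = ½K_aγH² = 0.5×0.2710×16.4×10.5² = 245.0 kN/m, acting at H/3 = 3.500 m above the base.
Overturning moment M_o = P_a × H/3 = 245.0 × 3.500 = 857.5.
Resisting moment M_r = W × 3.61 = 1260 × 3.61 = 4549.
FS_overturning = M_r/M_o = 4549/857.5 = 5.305.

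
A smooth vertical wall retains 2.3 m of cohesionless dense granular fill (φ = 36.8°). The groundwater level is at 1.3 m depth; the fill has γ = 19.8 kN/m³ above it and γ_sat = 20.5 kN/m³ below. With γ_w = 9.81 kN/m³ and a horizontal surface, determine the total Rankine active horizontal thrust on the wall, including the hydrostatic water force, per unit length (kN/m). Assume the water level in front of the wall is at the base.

16.9 kN/m

K_a = tan²(45° − φ/2) = 0.2508.
γ' = 20.5 − 9.81 = 10.69 kN/m³. Depth below WT = 1.0 m.
σ'_h at WT = K_a γ d_w = 6.455 kPa; at base = 6.455 + K_a γ' × 1.0 = 9.135 kPa.
P₁ (0–1.3 m) = ½×6.455×1.3 = 4.196. P₂ (1.3–2.3 m) = ½(6.455+9.135)×1.0 = 7.795.
P_w = ½ γ_w h₂² = 0.5×9.81×1.0² = 4.905. Total = 4.196+7.795+4.905 = 16.90 kN/m.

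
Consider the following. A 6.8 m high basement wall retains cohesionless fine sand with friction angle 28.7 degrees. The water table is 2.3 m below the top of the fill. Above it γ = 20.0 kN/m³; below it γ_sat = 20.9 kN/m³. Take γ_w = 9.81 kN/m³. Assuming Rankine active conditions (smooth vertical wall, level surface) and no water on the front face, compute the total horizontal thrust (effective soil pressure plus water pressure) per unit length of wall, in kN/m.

K_a = tan²(45° − φ/2) = 0.3511.
γ' = 20.9 − 9.81 = 11.09 kN/m³. Depth below WT = 4.5 m.
σ'_h at WT = K_a γ d_w = 16.15 kPa; at base = 16.15 + K_a γ' × 4.5 = 33.68 kPa.
P₁ (0–2.3 m) = ½×16.15×2.3 = 18.58. P₂ (2.3–6.8 m) = ½(16.15+33.68)×4.5 = 112.1.
P_w = ½ γ_w h₂² = 0.5×9.81×4.5² = 99.33. Total = 18.58+112.1+99.33 = 230.0 kN/m.

230 kN/m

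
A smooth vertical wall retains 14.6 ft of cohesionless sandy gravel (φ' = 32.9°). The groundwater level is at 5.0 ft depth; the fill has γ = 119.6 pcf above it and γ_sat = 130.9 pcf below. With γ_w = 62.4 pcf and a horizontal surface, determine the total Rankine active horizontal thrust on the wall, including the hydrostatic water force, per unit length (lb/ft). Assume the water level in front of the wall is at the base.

5950 lb/ft

K_a = tan²(45° − φ/2) = 0.2960.
γ' = 130.9 − 62.4 = 68.50 pcf. Depth below WT = 9.6 ft.
σ'_h at WT = K_a γ d_w = 177.0 psf; at base = 177.0 + K_a γ' × 9.6 = 371.7 psf.
P₁ (0–5.0 ft) = ½×177.0×5.0 = 442.6. P₂ (5.0–14.6 ft) = ½(177.0+371.7)×9.6 = 2634.
P_w = ½ γ_w h₂² = 0.5×62.4×9.6² = 2875. Total = 442.6+2634+2875 = 5952 lb/ft.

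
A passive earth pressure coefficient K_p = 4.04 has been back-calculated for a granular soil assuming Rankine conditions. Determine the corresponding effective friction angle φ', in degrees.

K_p = (1+sin φ)/(1−sin φ) ⇒ sin φ = (K_p − 1)/(K_p + 1) = 0.6032.
φ = arcsin(0.6032) = 37.10°.

37.1°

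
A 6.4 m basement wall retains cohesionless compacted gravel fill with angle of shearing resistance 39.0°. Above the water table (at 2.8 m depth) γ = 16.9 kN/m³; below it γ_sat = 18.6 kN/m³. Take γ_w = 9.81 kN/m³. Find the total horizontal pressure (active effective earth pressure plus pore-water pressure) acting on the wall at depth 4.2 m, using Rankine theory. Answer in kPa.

27.3 kPa

K_a = (1 − sin φ)/(1 + sin φ) = 0.2275.
γ' = 18.6 − 9.81 = 8.790 kN/m³.
Effective vertical stress at 4.2 m: σ'_v = 16.9×2.8 + 8.790×1.40 = 59.63 kPa.
σ'_h = K_a σ'_v = 0.2275 × 59.63 = 13.57 kPa; u = γ_w × 1.40 = 13.73 kPa.
Total σ_h = 13.57 + 13.73 = 27.30 kPa.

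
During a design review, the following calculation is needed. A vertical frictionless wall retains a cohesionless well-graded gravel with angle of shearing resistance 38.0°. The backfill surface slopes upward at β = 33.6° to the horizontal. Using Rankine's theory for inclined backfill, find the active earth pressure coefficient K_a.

K_a = cos β · (cos β − √(cos²β − cos²φ)) / (cos β + √(cos²β − cos²φ)).
cos β = 0.8329, cos φ = 0.7880, √(cos²β − cos²φ) = 0.2698.
K_a = 0.8329 × (0.8329 − 0.2698)/(0.8329 + 0.2698) = 0.4253.

0.425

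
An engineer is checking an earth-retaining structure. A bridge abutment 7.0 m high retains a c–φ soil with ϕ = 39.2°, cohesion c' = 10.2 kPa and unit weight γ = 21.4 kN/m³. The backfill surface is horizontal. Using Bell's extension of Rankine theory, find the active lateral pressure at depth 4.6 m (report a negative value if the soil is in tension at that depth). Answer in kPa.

12.5 kPa

K_a = (1 − sin φ)/(1 + sin φ) = 0.2255.
σ_a = K_a γ z − 2c√K_a = 0.2255×21.4×4.6 − 2×10.2×0.4748 = 12.51 kPa.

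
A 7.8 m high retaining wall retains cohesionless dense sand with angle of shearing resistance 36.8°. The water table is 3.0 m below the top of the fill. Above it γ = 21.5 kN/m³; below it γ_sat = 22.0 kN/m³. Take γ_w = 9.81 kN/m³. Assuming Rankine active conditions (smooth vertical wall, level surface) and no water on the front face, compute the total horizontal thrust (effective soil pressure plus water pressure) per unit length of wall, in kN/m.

K_a = tan²(45° − φ/2) = 0.2508.
γ' = 22.0 − 9.81 = 12.19 kN/m³. Depth below WT = 4.8 m.
σ'_h at WT = K_a γ d_w = 16.17 kPa; at base = 16.17 + K_a γ' × 4.8 = 30.85 kPa.
P₁ (0–3.0 m) = ½×16.17×3.0 = 24.26. P₂ (3.0–7.8 m) = ½(16.17+30.85)×4.8 = 112.9.
P_w = ½ γ_w h₂² = 0.5×9.81×4.8² = 113.0. Total = 24.26+112.9+113.0 = 250.1 kN/m.

250 kN/m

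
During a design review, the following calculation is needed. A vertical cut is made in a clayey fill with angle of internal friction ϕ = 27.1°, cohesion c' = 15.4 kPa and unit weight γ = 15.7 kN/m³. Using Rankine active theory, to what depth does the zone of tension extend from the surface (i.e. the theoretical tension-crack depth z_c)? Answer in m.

K_a = tan²(45° − 27.1°/2) = 0.3741; √K_a = 0.6116.
The active pressure is zero where K_a γ z = 2c√K_a, so z_c = 2c/(γ√K_a) = 2×15.4/(15.7×0.6116) = 3.208 m.

3.21 m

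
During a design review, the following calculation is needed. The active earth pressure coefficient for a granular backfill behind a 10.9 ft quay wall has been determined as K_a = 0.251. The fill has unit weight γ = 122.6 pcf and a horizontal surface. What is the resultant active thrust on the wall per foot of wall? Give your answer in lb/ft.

1830 lb/ft

P = ½ K_a γ H² = 0.5 × 0.251 × 122.6 × 10.9² = 1828 lb/ft.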